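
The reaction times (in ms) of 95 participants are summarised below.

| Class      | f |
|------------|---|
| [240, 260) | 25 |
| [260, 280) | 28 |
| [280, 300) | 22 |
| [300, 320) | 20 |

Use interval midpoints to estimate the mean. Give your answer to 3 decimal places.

Midpoints: 250, 270, 290, 310
Σfm = 25×250 + 28×270 + 22×290 + 20×310 = 26390
n = Σf = 95
Mean = 26390 / 95 = 277.7895

277.789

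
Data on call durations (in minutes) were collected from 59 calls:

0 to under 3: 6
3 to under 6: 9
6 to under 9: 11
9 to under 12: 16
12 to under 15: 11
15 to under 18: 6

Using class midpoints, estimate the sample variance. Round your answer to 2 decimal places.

19.59

Midpoints: 1.5, 4.5, 7.5, 10.5, 13.5, 16.5
n = 59, Σfm = 547.5, mean = 9.2797
Σfm² = 6216.75
Σf(m − x̄)² = Σfm² − (Σfm)²/n = 6216.75 − 547.5²/59 = 1136.1356
Sample variance = 1136.1356 / 58 = 19.5885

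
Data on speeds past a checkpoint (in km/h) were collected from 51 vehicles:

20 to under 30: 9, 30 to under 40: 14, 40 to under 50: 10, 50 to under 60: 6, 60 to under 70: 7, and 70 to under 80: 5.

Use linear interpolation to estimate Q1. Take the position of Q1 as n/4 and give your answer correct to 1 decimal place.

Cumulative frequencies: 9, 23, 33, 39, 46, 51
n = 51; position = n/4 = 12.75.
This falls in the class 30 to under 40: L = 30, F = 9, f = 14, h = 10.
Lower quartile ≈ 30 + ((12.75 − 9) / 14) × 10 = 32.6786

32.7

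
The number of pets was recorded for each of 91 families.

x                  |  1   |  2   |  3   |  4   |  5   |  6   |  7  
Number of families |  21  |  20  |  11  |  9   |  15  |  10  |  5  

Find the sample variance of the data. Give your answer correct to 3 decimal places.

3.722

Values: 1, 2, 3, 4, 5, 6, 7
n = 91, Σfx = 300, mean = 3.2967
Σfx² = 1324
Σf(x − x̄)² = Σfx² − (Σfx)²/n = 1324 − 300²/91 = 334.9890
Sample variance = 334.9890 / 90 = 3.7221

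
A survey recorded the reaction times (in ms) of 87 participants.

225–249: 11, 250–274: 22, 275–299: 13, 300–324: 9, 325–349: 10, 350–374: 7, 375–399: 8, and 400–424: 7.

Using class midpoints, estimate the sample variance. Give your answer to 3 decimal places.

Midpoints: 237, 262, 287, 312, 337, 362, 387, 412
n = 87, Σfm = 26794, mean = 307.9770
Σfm² = 8514278
Σf(m − x̄)² = Σfm² − (Σfm)²/n = 8514278 − 26794²/87 = 262341.9540
Sample variance = 262341.9540 / 86 = 3050.4878

3050.488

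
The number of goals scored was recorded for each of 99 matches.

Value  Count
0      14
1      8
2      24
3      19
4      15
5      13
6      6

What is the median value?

Cumulative frequencies: 14, 22, 46, 65, 80, 93, 99
n = 99, so the median is the value in position (n+1)/2 = 50.
Position 50 falls at value 3.

3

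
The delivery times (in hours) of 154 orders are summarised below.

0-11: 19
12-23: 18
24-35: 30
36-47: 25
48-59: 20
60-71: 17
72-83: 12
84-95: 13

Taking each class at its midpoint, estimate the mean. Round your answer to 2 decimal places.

42.98

Midpoints: 5.5, 17.5, 29.5, 41.5, 53.5, 65.5, 77.5, 89.5
Σfm = 19×5.5 + 18×17.5 + 30×29.5 + 25×41.5 + 20×53.5 + 17×65.5 + 12×77.5 + 13×89.5 = 6619
n = Σf = 154
Mean = 6619 / 154 = 42.9805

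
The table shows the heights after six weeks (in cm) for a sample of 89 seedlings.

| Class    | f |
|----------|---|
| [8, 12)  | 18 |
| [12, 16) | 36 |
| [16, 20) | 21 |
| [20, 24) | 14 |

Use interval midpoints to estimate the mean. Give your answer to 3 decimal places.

15.393

Midpoints: 10, 14, 18, 22
Σfm = 18×10 + 36×14 + 21×18 + 14×22 = 1370
n = Σf = 89
Mean = 1370 / 89 = 15.3933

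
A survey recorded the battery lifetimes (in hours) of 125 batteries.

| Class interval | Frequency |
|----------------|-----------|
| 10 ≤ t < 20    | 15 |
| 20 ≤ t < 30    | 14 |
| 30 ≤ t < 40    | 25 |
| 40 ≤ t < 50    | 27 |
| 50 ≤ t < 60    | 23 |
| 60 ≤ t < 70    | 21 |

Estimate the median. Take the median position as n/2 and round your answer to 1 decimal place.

43.1

Cumulative frequencies: 15, 29, 54, 81, 104, 125
n = 125; position = n/2 = 62.5.
This falls in the class 40 ≤ t < 50: L = 40, F = 54, f = 27, h = 10.
Median ≈ 40 + ((62.5 − 54) / 27) × 10 = 43.1481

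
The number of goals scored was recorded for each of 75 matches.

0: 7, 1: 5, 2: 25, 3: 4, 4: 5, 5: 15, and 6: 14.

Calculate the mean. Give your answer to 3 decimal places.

3.280

Values: 0, 1, 2, 3, 4, 5, 6
Σfx = 7×0 + 5×1 + 25×2 + 4×3 + 5×4 + 15×5 + 14×6 = 246
n = Σf = 75
Mean = 246 / 75 = 3.2800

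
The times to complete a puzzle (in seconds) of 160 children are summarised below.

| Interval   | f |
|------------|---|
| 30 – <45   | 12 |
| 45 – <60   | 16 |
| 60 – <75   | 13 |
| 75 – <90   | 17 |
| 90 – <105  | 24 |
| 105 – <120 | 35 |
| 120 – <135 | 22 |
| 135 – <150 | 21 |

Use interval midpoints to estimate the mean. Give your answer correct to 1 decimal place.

Midpoints: 37.5, 52.5, 67.5, 82.5, 97.5, 112.5, 127.5, 142.5
Σfm = 12×37.5 + 16×52.5 + 13×67.5 + 17×82.5 + 24×97.5 + 35×112.5 + 22×127.5 + 21×142.5 = 15645
n = Σf = 160
Mean = 15645 / 160 = 97.7812

97.8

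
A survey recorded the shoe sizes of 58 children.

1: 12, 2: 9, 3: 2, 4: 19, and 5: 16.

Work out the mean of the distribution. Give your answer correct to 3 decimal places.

Values: 1, 2, 3, 4, 5
Σfx = 12×1 + 9×2 + 2×3 + 19×4 + 16×5 = 192
n = Σf = 58
Mean = 192 / 58 = 3.3103

3.310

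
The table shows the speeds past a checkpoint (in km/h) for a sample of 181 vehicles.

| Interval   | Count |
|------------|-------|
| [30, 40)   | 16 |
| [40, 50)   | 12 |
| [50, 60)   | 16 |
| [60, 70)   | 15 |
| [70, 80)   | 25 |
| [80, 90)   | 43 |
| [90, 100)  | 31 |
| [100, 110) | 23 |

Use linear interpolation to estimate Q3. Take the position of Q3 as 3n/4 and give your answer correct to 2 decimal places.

Cumulative frequencies: 16, 28, 44, 59, 84, 127, 158, 181
n = 181; position = 3n/4 = 135.75.
This falls in the class [90, 100): L = 90, F = 127, f = 31, h = 10.
Upper quartile ≈ 90 + ((135.75 − 127) / 31) × 10 = 92.8226

92.82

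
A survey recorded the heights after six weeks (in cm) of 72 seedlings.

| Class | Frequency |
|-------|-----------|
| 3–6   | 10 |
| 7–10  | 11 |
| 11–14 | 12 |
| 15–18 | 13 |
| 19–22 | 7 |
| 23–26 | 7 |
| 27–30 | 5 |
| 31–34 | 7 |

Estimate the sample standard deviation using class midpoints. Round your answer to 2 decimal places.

8.73

Midpoints: 4.5, 8.5, 12.5, 16.5, 20.5, 24.5, 28.5, 32.5
n = 72, Σfm = 1188, mean = 16.5000
Σfm² = 25010
Σf(m − x̄)² = Σfm² − (Σfm)²/n = 25010 − 1188²/72 = 5408.0000
Sample variance = 5408.0000 / 71 = 76.1690
Standard deviation = √76.1690 = 8.7275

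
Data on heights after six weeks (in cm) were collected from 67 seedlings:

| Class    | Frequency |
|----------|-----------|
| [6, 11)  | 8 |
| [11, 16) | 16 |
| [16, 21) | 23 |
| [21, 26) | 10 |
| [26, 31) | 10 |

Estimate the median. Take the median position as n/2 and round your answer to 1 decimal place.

18.1

Cumulative frequencies: 8, 24, 47, 57, 67
n = 67; position = n/2 = 33.5.
This falls in the class [16, 21): L = 16, F = 24, f = 23, h = 5.
Median ≈ 16 + ((33.5 − 24) / 23) × 5 = 18.0652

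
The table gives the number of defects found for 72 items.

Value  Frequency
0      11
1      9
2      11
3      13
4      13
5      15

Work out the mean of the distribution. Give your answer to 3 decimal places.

2.736

Values: 0, 1, 2, 3, 4, 5
Σfx = 11×0 + 9×1 + 11×2 + 13×3 + 13×4 + 15×5 = 197
n = Σf = 72
Mean = 197 / 72 = 2.7361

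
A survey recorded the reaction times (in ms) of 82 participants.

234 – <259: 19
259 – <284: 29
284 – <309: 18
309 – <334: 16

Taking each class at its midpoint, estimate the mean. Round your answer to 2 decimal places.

Midpoints: 246.5, 271.5, 296.5, 321.5
Σfm = 19×246.5 + 29×271.5 + 18×296.5 + 16×321.5 = 23038
n = Σf = 82
Mean = 23038 / 82 = 280.9512

280.95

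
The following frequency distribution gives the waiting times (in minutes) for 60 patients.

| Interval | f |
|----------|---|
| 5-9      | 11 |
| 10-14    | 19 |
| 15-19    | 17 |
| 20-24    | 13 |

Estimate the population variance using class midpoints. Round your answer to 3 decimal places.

26.222

Midpoints: 7, 12, 17, 22
n = 60, Σfm = 880, mean = 14.6667
Σfm² = 14480
Σf(m − x̄)² = Σfm² − (Σfm)²/n = 14480 − 880²/60 = 1573.3333
Population variance = 1573.3333 / 60 = 26.2222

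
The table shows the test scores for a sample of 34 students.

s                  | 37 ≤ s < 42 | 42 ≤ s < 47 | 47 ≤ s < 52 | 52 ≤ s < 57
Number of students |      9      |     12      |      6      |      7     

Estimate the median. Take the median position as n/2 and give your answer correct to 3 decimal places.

45.333

Cumulative frequencies: 9, 21, 27, 34
n = 34; position = n/2 = 17.
This falls in the class 42 ≤ s < 47: L = 42, F = 9, f = 12, h = 5.
Median ≈ 42 + ((17 − 9) / 12) × 5 = 45.3333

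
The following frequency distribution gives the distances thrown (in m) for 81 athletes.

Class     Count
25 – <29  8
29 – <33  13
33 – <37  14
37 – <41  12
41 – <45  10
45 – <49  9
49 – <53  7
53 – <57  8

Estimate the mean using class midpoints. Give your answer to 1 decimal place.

39.8

Midpoints: 27, 31, 35, 39, 43, 47, 51, 55
Σfm = 8×27 + 13×31 + 14×35 + 12×39 + 10×43 + 9×47 + 7×51 + 8×55 = 3227
n = Σf = 81
Mean = 3227 / 81 = 39.8395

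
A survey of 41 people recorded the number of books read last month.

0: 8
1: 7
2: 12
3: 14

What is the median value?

Cumulative frequencies: 8, 15, 27, 41
n = 41, so the median is the value in position (n+1)/2 = 21.
Position 21 falls at value 2.

2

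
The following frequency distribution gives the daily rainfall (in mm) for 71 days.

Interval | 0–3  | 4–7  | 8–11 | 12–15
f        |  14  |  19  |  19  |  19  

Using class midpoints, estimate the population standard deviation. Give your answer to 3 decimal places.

4.324

Midpoints: 1.5, 5.5, 9.5, 13.5
n = 71, Σfm = 562.5, mean = 7.9225
Σfm² = 5783.75
Σf(m − x̄)² = Σfm² − (Σfm)²/n = 5783.75 − 562.5²/71 = 1327.3239
Population variance = 1327.3239 / 71 = 18.6947
Standard deviation = √18.6947 = 4.3237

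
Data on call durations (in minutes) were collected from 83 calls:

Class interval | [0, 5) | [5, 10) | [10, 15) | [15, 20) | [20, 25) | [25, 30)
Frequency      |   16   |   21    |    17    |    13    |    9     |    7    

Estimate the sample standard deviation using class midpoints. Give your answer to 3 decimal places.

Midpoints: 2.5, 7.5, 12.5, 17.5, 22.5, 27.5
n = 83, Σfm = 1032.5, mean = 12.4398
Σfm² = 17768.75
Σf(m − x̄)² = Σfm² − (Σfm)²/n = 17768.75 − 1032.5²/83 = 4924.6988
Sample variance = 4924.6988 / 82 = 60.0573
Standard deviation = √60.0573 = 7.7497

7.750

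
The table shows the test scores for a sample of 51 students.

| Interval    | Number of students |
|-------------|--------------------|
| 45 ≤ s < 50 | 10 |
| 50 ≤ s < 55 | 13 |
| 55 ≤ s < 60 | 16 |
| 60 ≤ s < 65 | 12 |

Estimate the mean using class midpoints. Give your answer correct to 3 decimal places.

55.441

Midpoints: 47.5, 52.5, 57.5, 62.5
Σfm = 10×47.5 + 13×52.5 + 16×57.5 + 12×62.5 = 2827.5
n = Σf = 51
Mean = 2827.5 / 51 = 55.4412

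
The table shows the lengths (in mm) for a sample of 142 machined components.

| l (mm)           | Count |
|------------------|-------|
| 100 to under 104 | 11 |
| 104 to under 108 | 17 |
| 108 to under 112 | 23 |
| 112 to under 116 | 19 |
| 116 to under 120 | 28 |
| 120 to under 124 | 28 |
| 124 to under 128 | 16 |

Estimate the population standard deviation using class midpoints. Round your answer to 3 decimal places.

Midpoints: 102, 106, 110, 114, 118, 122, 126
n = 142, Σfm = 16356, mean = 115.1831
Σfm² = 1891320
Σf(m − x̄)² = Σfm² − (Σfm)²/n = 1891320 − 16356²/142 = 7385.2394
Population variance = 7385.2394 / 142 = 52.0087
Standard deviation = √52.0087 = 7.2117

7.212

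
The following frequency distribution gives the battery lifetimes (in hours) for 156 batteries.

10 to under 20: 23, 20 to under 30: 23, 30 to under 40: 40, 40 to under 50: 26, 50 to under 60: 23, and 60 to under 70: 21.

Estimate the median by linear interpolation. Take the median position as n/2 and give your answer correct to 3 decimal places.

Cumulative frequencies: 23, 46, 86, 112, 135, 156
n = 156; position = n/2 = 78.
This falls in the class 30 to under 40: L = 30, F = 46, f = 40, h = 10.
Median ≈ 30 + ((78 − 46) / 40) × 10 = 38.0000

38.000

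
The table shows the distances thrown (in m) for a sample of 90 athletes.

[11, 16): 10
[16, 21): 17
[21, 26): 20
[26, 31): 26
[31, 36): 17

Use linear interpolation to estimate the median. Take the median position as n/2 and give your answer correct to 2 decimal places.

Cumulative frequencies: 10, 27, 47, 73, 90
n = 90; position = n/2 = 45.
This falls in the class [21, 26): L = 21, F = 27, f = 20, h = 5.
Median ≈ 21 + ((45 − 27) / 20) × 5 = 25.5000

25.50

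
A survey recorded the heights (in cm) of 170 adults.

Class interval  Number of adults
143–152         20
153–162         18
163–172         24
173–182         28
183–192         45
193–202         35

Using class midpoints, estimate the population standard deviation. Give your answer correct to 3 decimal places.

16.465

Midpoints: 147.5, 157.5, 167.5, 177.5, 187.5, 197.5
n = 170, Σfm = 30125, mean = 177.2059
Σfm² = 5384412.5
Σf(m − x̄)² = Σfm² − (Σfm)²/n = 5384412.5 − 30125²/170 = 46085.2941
Population variance = 46085.2941 / 170 = 271.0900
Standard deviation = √271.0900 = 16.4648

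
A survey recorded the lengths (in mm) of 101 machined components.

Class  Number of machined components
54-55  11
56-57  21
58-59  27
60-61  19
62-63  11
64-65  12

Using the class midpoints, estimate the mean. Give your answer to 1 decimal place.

59.2

Midpoints: 54.5, 56.5, 58.5, 60.5, 62.5, 64.5
Σfm = 11×54.5 + 21×56.5 + 27×58.5 + 19×60.5 + 11×62.5 + 12×64.5 = 5976.5
n = Σf = 101
Mean = 5976.5 / 101 = 59.1733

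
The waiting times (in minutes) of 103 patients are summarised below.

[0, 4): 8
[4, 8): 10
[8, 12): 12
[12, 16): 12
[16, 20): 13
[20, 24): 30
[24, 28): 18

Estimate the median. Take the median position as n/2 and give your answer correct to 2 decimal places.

Cumulative frequencies: 8, 18, 30, 42, 55, 85, 103
n = 103; position = n/2 = 51.5.
This falls in the class [16, 20): L = 16, F = 42, f = 13, h = 4.
Median ≈ 16 + ((51.5 − 42) / 13) × 4 = 18.9231

18.92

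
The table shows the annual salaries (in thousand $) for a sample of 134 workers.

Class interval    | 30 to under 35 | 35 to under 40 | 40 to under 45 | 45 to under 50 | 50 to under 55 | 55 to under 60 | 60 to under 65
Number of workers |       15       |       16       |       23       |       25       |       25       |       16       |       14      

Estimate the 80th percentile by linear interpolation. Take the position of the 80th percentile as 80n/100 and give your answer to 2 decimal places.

Cumulative frequencies: 15, 31, 54, 79, 104, 120, 134
n = 134; position = 80n/100 = 107.2.
This falls in the class 55 to under 60: L = 55, F = 104, f = 16, h = 5.
80th percentile ≈ 55 + ((107.2 − 104) / 16) × 5 = 56.0000

56.00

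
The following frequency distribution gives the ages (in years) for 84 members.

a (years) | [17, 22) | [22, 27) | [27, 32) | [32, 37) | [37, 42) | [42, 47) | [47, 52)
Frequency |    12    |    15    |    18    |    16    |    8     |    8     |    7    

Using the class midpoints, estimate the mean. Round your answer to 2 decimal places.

32.18

Midpoints: 19.5, 24.5, 29.5, 34.5, 39.5, 44.5, 49.5
Σfm = 12×19.5 + 15×24.5 + 18×29.5 + 16×34.5 + 8×39.5 + 8×44.5 + 7×49.5 = 2703
n = Σf = 84
Mean = 2703 / 84 = 32.1786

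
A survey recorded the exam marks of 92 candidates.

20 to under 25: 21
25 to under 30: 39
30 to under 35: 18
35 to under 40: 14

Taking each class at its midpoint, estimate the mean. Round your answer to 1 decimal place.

28.9

Midpoints: 22.5, 27.5, 32.5, 37.5
Σfm = 21×22.5 + 39×27.5 + 18×32.5 + 14×37.5 = 2655
n = Σf = 92
Mean = 2655 / 92 = 28.8587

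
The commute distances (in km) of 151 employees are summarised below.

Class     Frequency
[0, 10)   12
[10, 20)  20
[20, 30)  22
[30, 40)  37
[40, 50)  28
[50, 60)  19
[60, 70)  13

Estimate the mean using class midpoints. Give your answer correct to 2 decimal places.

Midpoints: 5, 15, 25, 35, 45, 55, 65
Σfm = 12×5 + 20×15 + 22×25 + 37×35 + 28×45 + 19×55 + 13×65 = 5355
n = Σf = 151
Mean = 5355 / 151 = 35.4636

35.46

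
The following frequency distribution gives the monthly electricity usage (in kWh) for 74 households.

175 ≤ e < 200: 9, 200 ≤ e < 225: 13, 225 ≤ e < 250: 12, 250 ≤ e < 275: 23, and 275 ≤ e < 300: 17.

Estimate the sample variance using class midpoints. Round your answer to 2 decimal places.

1120.42

Midpoints: 187.5, 212.5, 237.5, 262.5, 287.5
n = 74, Σfm = 18225, mean = 246.2838
Σfm² = 4570312.5
Σf(m − x̄)² = Σfm² − (Σfm)²/n = 4570312.5 − 18225²/74 = 81790.5405
Sample variance = 81790.5405 / 73 = 1120.4184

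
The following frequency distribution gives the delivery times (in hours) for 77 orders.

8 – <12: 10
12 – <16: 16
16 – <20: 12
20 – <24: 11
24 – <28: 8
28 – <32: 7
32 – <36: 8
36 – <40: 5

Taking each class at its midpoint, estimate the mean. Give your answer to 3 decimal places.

Midpoints: 10, 14, 18, 22, 26, 30, 34, 38
Σfm = 10×10 + 16×14 + 12×18 + 11×22 + 8×26 + 7×30 + 8×34 + 5×38 = 1662
n = Σf = 77
Mean = 1662 / 77 = 21.5844

21.584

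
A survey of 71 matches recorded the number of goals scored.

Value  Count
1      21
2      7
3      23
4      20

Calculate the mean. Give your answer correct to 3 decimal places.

2.592

Values: 1, 2, 3, 4
Σfx = 21×1 + 7×2 + 23×3 + 20×4 = 184
n = Σf = 71
Mean = 184 / 71 = 2.5915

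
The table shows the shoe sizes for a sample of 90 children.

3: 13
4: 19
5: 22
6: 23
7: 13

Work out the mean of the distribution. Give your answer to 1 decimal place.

Values: 3, 4, 5, 6, 7
Σfx = 13×3 + 19×4 + 22×5 + 23×6 + 13×7 = 454
n = Σf = 90
Mean = 454 / 90 = 5.0444

5.0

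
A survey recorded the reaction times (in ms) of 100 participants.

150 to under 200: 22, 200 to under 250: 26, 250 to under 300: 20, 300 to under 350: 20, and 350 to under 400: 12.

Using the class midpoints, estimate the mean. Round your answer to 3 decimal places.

Midpoints: 175, 225, 275, 325, 375
Σfm = 22×175 + 26×225 + 20×275 + 20×325 + 12×375 = 26200
n = Σf = 100
Mean = 26200 / 100 = 262.0000

262.000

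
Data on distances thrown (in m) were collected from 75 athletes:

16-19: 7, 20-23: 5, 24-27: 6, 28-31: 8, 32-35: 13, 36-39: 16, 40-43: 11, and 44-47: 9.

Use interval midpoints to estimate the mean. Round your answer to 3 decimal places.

Midpoints: 17.5, 21.5, 25.5, 29.5, 33.5, 37.5, 41.5, 45.5
Σfm = 7×17.5 + 5×21.5 + 6×25.5 + 8×29.5 + 13×33.5 + 16×37.5 + 11×41.5 + 9×45.5 = 2520.5
n = Σf = 75
Mean = 2520.5 / 75 = 33.6067

33.607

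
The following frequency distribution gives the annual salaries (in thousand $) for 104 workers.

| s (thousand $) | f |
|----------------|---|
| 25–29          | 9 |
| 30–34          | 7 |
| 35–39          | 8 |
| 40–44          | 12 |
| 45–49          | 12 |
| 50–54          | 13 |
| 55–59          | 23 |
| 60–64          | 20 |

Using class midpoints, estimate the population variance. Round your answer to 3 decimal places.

126.174

Midpoints: 27, 32, 37, 42, 47, 52, 57, 62
n = 104, Σfm = 5058, mean = 48.6346
Σfm² = 259116
Σf(m − x̄)² = Σfm² − (Σfm)²/n = 259116 − 5058²/104 = 13122.1154
Population variance = 13122.1154 / 104 = 126.1742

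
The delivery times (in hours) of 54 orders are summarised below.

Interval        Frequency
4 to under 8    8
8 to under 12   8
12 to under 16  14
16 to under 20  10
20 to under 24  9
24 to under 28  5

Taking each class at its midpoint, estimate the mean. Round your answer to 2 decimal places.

15.41

Midpoints: 6, 10, 14, 18, 22, 26
Σfm = 8×6 + 8×10 + 14×14 + 10×18 + 9×22 + 5×26 = 832
n = Σf = 54
Mean = 832 / 54 = 15.4074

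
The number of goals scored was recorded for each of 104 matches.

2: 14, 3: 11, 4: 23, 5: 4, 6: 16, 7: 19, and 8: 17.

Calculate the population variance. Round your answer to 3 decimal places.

4.182

Values: 2, 3, 4, 5, 6, 7, 8
n = 104, Σfx = 538, mean = 5.1731
Σfx² = 3218
Σf(x − x̄)² = Σfx² − (Σfx)²/n = 3218 − 538²/104 = 434.8846
Population variance = 434.8846 / 104 = 4.1816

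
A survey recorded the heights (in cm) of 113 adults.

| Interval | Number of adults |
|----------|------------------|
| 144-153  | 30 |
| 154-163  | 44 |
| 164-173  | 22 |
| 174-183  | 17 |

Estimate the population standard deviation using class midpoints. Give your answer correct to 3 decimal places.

Midpoints: 148.5, 158.5, 168.5, 178.5
n = 113, Σfm = 18170.5, mean = 160.8009
Σfm² = 2933234.25
Σf(m − x̄)² = Σfm² − (Σfm)²/n = 2933234.25 − 18170.5²/113 = 11401.7699
Population variance = 11401.7699 / 113 = 100.9006
Standard deviation = √100.9006 = 10.0449

10.045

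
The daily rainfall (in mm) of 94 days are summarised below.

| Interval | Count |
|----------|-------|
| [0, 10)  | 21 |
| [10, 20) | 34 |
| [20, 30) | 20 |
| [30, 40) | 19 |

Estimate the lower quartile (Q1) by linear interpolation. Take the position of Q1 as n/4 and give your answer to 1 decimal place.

Cumulative frequencies: 21, 55, 75, 94
n = 94; position = n/4 = 23.5.
This falls in the class [10, 20): L = 10, F = 21, f = 34, h = 10.
Lower quartile ≈ 10 + ((23.5 − 21) / 34) × 10 = 10.7353

10.7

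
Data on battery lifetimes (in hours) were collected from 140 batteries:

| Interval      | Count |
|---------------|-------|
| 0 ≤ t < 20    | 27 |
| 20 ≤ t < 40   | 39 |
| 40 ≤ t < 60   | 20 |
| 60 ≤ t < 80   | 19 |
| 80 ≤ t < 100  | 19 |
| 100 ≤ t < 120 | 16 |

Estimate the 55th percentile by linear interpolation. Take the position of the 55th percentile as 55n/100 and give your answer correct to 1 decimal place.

51.0

Cumulative frequencies: 27, 66, 86, 105, 124, 140
n = 140; position = 55n/100 = 77.
This falls in the class 40 ≤ t < 60: L = 40, F = 66, f = 20, h = 20.
55th percentile ≈ 40 + ((77 − 66) / 20) × 20 = 51.0000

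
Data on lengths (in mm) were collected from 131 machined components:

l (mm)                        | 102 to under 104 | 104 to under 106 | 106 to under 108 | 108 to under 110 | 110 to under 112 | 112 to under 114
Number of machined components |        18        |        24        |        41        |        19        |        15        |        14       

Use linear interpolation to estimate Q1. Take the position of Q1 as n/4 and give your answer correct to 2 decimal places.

105.23

Cumulative frequencies: 18, 42, 83, 102, 117, 131
n = 131; position = n/4 = 32.75.
This falls in the class 104 to under 106: L = 104, F = 18, f = 24, h = 2.
Lower quartile ≈ 104 + ((32.75 − 18) / 24) × 2 = 105.2292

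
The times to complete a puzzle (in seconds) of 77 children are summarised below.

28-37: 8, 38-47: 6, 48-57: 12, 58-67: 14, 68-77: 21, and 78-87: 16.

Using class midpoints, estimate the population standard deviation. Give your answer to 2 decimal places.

Midpoints: 32.5, 42.5, 52.5, 62.5, 72.5, 82.5
n = 77, Σfm = 4862.5, mean = 63.1494
Σfm² = 326331.25
Σf(m − x̄)² = Σfm² − (Σfm)²/n = 326331.25 − 4862.5²/77 = 19267.5325
Population variance = 19267.5325 / 77 = 250.2277
Standard deviation = √250.2277 = 15.8186

15.82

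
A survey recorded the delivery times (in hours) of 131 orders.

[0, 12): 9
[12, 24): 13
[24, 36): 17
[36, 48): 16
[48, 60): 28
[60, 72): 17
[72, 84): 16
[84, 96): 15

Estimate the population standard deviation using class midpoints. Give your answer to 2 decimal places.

24.67

Midpoints: 6, 18, 30, 42, 54, 66, 78, 90
n = 131, Σfm = 6702, mean = 51.1603
Σfm² = 422604
Σf(m − x̄)² = Σfm² − (Σfm)²/n = 422604 − 6702²/131 = 79727.6336
Population variance = 79727.6336 / 131 = 608.6079
Standard deviation = √608.6079 = 24.6700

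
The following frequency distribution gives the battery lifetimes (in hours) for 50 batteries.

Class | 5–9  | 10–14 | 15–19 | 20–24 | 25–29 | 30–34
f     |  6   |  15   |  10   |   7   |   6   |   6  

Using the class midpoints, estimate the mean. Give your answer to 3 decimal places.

18.000

Midpoints: 7, 12, 17, 22, 27, 32
Σfm = 6×7 + 15×12 + 10×17 + 7×22 + 6×27 + 6×32 = 900
n = Σf = 50
Mean = 900 / 50 = 18.0000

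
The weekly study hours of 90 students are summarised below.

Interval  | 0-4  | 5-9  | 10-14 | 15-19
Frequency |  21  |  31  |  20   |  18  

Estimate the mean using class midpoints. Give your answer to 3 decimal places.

Midpoints: 2, 7, 12, 17
Σfm = 21×2 + 31×7 + 20×12 + 18×17 = 805
n = Σf = 90
Mean = 805 / 90 = 8.9444

8.944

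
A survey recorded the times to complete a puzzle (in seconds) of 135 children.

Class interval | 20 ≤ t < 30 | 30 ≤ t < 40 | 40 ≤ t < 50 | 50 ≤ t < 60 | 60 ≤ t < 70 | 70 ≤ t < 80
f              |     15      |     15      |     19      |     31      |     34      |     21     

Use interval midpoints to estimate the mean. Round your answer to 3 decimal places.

Midpoints: 25, 35, 45, 55, 65, 75
Σfm = 15×25 + 15×35 + 19×45 + 31×55 + 34×65 + 21×75 = 7245
n = Σf = 135
Mean = 7245 / 135 = 53.6667

53.667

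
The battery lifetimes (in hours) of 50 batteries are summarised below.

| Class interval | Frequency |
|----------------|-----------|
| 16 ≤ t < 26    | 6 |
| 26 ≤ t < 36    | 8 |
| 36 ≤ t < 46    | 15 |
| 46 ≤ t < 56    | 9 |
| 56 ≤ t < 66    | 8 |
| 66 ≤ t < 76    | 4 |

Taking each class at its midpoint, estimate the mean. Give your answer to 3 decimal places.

44.400

Midpoints: 21, 31, 41, 51, 61, 71
Σfm = 6×21 + 8×31 + 15×41 + 9×51 + 8×61 + 4×71 = 2220
n = Σf = 50
Mean = 2220 / 50 = 44.4000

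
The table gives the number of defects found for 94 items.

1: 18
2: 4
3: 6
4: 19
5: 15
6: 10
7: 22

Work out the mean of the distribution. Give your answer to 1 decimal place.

4.4

Values: 1, 2, 3, 4, 5, 6, 7
Σfx = 18×1 + 4×2 + 6×3 + 19×4 + 15×5 + 10×6 + 22×7 = 409
n = Σf = 94
Mean = 409 / 94 = 4.3511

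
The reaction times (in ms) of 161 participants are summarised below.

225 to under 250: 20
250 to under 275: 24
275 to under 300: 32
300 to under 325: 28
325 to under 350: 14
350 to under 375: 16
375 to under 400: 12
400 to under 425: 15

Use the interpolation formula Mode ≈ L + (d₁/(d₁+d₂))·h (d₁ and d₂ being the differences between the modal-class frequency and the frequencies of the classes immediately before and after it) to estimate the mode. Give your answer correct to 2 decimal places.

291.67

Modal class: 275 to under 300 (highest frequency 32).
d₁ = 32 − 24 = 8, d₂ = 32 − 28 = 4
Mode ≈ 275 + (8/(8+4)) × 25 = 275 + 16.6667 = 291.6667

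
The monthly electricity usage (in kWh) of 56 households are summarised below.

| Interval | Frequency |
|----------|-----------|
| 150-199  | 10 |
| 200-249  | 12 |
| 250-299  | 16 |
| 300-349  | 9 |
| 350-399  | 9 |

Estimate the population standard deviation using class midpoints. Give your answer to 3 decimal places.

65.654

Midpoints: 174.5, 224.5, 274.5, 324.5, 374.5
n = 56, Σfm = 15122, mean = 270.0357
Σfm² = 4324864
Σf(m − x̄)² = Σfm² − (Σfm)²/n = 4324864 − 15122²/56 = 241383.9286
Population variance = 241383.9286 / 56 = 4310.4273
Standard deviation = √4310.4273 = 65.6538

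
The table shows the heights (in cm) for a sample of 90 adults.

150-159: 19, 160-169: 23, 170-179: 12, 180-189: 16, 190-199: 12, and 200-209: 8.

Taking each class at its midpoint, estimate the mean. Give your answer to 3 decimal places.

Midpoints: 154.5, 164.5, 174.5, 184.5, 194.5, 204.5
Σfm = 19×154.5 + 23×164.5 + 12×174.5 + 16×184.5 + 12×194.5 + 8×204.5 = 15735
n = Σf = 90
Mean = 15735 / 90 = 174.8333

174.833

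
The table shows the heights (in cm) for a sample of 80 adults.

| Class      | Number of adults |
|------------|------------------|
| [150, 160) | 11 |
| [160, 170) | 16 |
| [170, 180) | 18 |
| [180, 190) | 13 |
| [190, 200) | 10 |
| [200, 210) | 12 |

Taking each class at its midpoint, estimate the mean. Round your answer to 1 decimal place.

178.9

Midpoints: 155, 165, 175, 185, 195, 205
Σfm = 11×155 + 16×165 + 18×175 + 13×185 + 10×195 + 12×205 = 14310
n = Σf = 80
Mean = 14310 / 80 = 178.8750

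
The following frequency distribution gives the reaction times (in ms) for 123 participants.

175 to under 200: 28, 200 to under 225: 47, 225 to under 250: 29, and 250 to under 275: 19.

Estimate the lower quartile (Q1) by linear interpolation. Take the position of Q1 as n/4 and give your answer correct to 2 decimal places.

201.46

Cumulative frequencies: 28, 75, 104, 123
n = 123; position = n/4 = 30.75.
This falls in the class 200 to under 225: L = 200, F = 28, f = 47, h = 25.
Lower quartile ≈ 200 + ((30.75 − 28) / 47) × 25 = 201.4628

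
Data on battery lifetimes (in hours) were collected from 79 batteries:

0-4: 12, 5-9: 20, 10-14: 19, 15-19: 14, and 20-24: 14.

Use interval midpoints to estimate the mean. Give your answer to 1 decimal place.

Midpoints: 2, 7, 12, 17, 22
Σfm = 12×2 + 20×7 + 19×12 + 14×17 + 14×22 = 938
n = Σf = 79
Mean = 938 / 79 = 11.8734

11.9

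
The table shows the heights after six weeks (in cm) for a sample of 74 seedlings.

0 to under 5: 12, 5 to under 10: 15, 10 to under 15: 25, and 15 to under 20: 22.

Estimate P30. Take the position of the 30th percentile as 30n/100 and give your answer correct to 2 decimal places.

8.40

Cumulative frequencies: 12, 27, 52, 74
n = 74; position = 30n/100 = 22.2.
This falls in the class 5 to under 10: L = 5, F = 12, f = 15, h = 5.
30th percentile ≈ 5 + ((22.2 − 12) / 15) × 5 = 8.4000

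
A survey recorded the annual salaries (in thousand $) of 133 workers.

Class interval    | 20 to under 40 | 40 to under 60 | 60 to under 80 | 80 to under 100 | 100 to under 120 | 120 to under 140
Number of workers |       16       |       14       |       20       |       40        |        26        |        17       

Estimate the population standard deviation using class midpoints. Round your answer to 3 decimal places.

30.250

Midpoints: 30, 50, 70, 90, 110, 130
n = 133, Σfm = 11250, mean = 84.5865
Σfm² = 1073300
Σf(m − x̄)² = Σfm² − (Σfm)²/n = 1073300 − 11250²/133 = 121702.2556
Population variance = 121702.2556 / 133 = 915.0546
Standard deviation = √915.0546 = 30.2499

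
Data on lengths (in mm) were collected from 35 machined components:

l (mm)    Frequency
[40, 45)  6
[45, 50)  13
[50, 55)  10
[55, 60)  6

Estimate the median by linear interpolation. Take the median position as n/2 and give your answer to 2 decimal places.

49.42

Cumulative frequencies: 6, 19, 29, 35
n = 35; position = n/2 = 17.5.
This falls in the class [45, 50): L = 45, F = 6, f = 13, h = 5.
Median ≈ 45 + ((17.5 − 6) / 13) × 5 = 49.4231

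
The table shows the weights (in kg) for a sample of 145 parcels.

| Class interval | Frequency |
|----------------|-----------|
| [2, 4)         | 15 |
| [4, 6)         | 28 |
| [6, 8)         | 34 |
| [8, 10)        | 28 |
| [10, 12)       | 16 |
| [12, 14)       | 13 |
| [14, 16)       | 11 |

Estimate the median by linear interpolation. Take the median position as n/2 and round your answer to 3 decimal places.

7.735

Cumulative frequencies: 15, 43, 77, 105, 121, 134, 145
n = 145; position = n/2 = 72.5.
This falls in the class [6, 8): L = 6, F = 43, f = 34, h = 2.
Median ≈ 6 + ((72.5 − 43) / 34) × 2 = 7.7353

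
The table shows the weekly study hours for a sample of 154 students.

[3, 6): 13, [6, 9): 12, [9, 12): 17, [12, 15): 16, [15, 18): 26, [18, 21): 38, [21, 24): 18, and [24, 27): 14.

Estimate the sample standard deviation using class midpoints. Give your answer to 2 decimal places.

Midpoints: 4.5, 7.5, 10.5, 13.5, 16.5, 19.5, 22.5, 25.5
n = 154, Σfm = 2475, mean = 16.0714
Σfm² = 45472.5
Σf(m − x̄)² = Σfm² − (Σfm)²/n = 45472.5 − 2475²/154 = 5695.7143
Sample variance = 5695.7143 / 153 = 37.2269
Standard deviation = √37.2269 = 6.1014

6.10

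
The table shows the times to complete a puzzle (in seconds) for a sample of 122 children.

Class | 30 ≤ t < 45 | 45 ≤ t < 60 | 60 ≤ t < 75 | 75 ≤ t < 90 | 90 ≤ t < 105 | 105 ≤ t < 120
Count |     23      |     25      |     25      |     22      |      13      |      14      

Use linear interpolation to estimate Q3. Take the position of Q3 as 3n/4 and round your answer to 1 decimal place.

Cumulative frequencies: 23, 48, 73, 95, 108, 122
n = 122; position = 3n/4 = 91.5.
This falls in the class 75 ≤ t < 90: L = 75, F = 73, f = 22, h = 15.
Upper quartile ≈ 75 + ((91.5 − 73) / 22) × 15 = 87.6136

87.6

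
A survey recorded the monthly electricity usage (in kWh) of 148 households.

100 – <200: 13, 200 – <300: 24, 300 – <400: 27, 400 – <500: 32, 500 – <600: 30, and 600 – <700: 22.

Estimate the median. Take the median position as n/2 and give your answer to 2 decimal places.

431.25

Cumulative frequencies: 13, 37, 64, 96, 126, 148
n = 148; position = n/2 = 74.
This falls in the class 400 – <500: L = 400, F = 64, f = 32, h = 100.
Median ≈ 400 + ((74 − 64) / 32) × 100 = 431.2500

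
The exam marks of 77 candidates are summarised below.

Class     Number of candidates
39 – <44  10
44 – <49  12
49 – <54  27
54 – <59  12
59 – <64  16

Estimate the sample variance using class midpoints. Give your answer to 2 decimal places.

Midpoints: 41.5, 46.5, 51.5, 56.5, 61.5
n = 77, Σfm = 4025.5, mean = 52.2792
Σfm² = 213603.25
Σf(m − x̄)² = Σfm² − (Σfm)²/n = 213603.25 − 4025.5²/77 = 3153.2468
Sample variance = 3153.2468 / 76 = 41.4901

41.49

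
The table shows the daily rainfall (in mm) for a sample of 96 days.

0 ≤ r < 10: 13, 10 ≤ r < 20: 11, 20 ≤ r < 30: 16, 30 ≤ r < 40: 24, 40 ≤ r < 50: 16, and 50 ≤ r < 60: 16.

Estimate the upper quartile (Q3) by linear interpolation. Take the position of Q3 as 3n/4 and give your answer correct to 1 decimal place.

45.0

Cumulative frequencies: 13, 24, 40, 64, 80, 96
n = 96; position = 3n/4 = 72.
This falls in the class 40 ≤ r < 50: L = 40, F = 64, f = 16, h = 10.
Upper quartile ≈ 40 + ((72 − 64) / 16) × 10 = 45.0000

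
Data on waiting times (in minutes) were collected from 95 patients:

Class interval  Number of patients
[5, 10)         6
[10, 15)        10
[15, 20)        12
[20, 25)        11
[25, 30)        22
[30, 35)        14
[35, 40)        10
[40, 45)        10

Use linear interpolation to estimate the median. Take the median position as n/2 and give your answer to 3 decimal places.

26.932

Cumulative frequencies: 6, 16, 28, 39, 61, 75, 85, 95
n = 95; position = n/2 = 47.5.
This falls in the class [25, 30): L = 25, F = 39, f = 22, h = 5.
Median ≈ 25 + ((47.5 − 39) / 22) × 5 = 26.9318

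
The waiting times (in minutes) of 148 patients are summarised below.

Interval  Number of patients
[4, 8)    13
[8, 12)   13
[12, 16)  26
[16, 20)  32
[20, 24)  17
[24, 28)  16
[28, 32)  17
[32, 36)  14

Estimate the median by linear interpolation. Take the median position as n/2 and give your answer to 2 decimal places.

18.75

Cumulative frequencies: 13, 26, 52, 84, 101, 117, 134, 148
n = 148; position = n/2 = 74.
This falls in the class [16, 20): L = 16, F = 52, f = 32, h = 4.
Median ≈ 16 + ((74 − 52) / 32) × 4 = 18.7500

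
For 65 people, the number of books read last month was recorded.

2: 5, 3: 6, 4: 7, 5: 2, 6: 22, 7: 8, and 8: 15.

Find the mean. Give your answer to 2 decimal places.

5.75

Values: 2, 3, 4, 5, 6, 7, 8
Σfx = 5×2 + 6×3 + 7×4 + 2×5 + 22×6 + 8×7 + 15×8 = 374
n = Σf = 65
Mean = 374 / 65 = 5.7538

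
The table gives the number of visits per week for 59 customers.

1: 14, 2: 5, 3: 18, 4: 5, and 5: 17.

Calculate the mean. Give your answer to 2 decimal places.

Values: 1, 2, 3, 4, 5
Σfx = 14×1 + 5×2 + 18×3 + 5×4 + 17×5 = 183
n = Σf = 59
Mean = 183 / 59 = 3.1017

3.10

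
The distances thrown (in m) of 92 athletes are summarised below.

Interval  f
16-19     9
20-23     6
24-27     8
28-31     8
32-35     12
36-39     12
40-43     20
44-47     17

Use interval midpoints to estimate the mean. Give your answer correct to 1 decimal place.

34.6

Midpoints: 17.5, 21.5, 25.5, 29.5, 33.5, 37.5, 41.5, 45.5
Σfm = 9×17.5 + 6×21.5 + 8×25.5 + 8×29.5 + 12×33.5 + 12×37.5 + 20×41.5 + 17×45.5 = 3182
n = Σf = 92
Mean = 3182 / 92 = 34.5870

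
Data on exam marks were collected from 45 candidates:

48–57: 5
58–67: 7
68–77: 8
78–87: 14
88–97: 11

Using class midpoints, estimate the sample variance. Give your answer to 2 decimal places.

174.95

Midpoints: 52.5, 62.5, 72.5, 82.5, 92.5
n = 45, Σfm = 3452.5, mean = 76.7222
Σfm² = 272581.25
Σf(m − x̄)² = Σfm² − (Σfm)²/n = 272581.25 − 3452.5²/45 = 7697.7778
Sample variance = 7697.7778 / 44 = 174.9495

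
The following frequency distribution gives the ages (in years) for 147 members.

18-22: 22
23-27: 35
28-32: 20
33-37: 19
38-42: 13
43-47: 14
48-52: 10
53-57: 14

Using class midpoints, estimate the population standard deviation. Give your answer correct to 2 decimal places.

11.18

Midpoints: 20, 25, 30, 35, 40, 45, 50, 55
n = 147, Σfm = 5000, mean = 34.0136
Σfm² = 188450
Σf(m − x̄)² = Σfm² − (Σfm)²/n = 188450 − 5000²/147 = 18381.9728
Population variance = 18381.9728 / 147 = 125.0474
Standard deviation = √125.0474 = 11.1825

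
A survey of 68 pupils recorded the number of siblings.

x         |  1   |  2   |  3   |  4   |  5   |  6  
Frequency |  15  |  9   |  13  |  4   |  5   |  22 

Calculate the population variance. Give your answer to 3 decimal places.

3.916

Values: 1, 2, 3, 4, 5, 6
n = 68, Σfx = 245, mean = 3.6029
Σfx² = 1149
Σf(x − x̄)² = Σfx² − (Σfx)²/n = 1149 − 245²/68 = 266.2794
Population variance = 266.2794 / 68 = 3.9159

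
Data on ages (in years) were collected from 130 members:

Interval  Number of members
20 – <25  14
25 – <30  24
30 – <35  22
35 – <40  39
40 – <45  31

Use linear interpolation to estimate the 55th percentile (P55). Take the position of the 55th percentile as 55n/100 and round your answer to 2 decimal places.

36.47

Cumulative frequencies: 14, 38, 60, 99, 130
n = 130; position = 55n/100 = 71.5.
This falls in the class 35 – <40: L = 35, F = 60, f = 39, h = 5.
55th percentile ≈ 35 + ((71.5 − 60) / 39) × 5 = 36.4744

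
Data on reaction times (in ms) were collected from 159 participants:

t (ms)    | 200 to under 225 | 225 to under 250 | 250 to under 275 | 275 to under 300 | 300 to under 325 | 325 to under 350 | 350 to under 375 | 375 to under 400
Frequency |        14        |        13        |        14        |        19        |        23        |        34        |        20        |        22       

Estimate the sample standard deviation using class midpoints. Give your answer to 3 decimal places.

Midpoints: 212.5, 237.5, 262.5, 287.5, 312.5, 337.5, 362.5, 387.5
n = 159, Σfm = 49637.5, mean = 312.1855
Σfm² = 15951093.75
Σf(m − x̄)² = Σfm² − (Σfm)²/n = 15951093.75 − 49637.5²/159 = 454984.2767
Sample variance = 454984.2767 / 158 = 2879.6473
Standard deviation = √2879.6473 = 53.6623

53.662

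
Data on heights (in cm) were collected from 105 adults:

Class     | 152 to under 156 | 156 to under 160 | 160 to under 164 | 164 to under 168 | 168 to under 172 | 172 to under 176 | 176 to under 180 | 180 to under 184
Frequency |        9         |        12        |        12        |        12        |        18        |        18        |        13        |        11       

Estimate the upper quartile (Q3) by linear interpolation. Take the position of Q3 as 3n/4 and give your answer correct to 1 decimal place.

Cumulative frequencies: 9, 21, 33, 45, 63, 81, 94, 105
n = 105; position = 3n/4 = 78.75.
This falls in the class 172 to under 176: L = 172, F = 63, f = 18, h = 4.
Upper quartile ≈ 172 + ((78.75 − 63) / 18) × 4 = 175.5000

175.5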